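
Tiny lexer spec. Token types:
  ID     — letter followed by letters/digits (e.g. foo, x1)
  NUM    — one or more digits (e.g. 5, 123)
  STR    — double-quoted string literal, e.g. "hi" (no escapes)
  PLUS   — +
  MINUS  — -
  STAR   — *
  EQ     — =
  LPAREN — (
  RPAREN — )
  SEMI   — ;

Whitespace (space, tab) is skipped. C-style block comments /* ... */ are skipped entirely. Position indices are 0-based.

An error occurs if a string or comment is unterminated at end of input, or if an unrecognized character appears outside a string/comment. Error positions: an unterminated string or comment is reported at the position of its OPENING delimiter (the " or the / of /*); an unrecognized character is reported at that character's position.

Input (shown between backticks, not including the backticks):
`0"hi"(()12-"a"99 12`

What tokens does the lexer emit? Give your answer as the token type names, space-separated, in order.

Answer: NUM STR LPAREN LPAREN RPAREN NUM MINUS STR NUM NUM

Derivation:
pos=0: emit NUM '0' (now at pos=1)
pos=1: enter STRING mode
pos=1: emit STR "hi" (now at pos=5)
pos=5: emit LPAREN '('
pos=6: emit LPAREN '('
pos=7: emit RPAREN ')'
pos=8: emit NUM '12' (now at pos=10)
pos=10: emit MINUS '-'
pos=11: enter STRING mode
pos=11: emit STR "a" (now at pos=14)
pos=14: emit NUM '99' (now at pos=16)
pos=17: emit NUM '12' (now at pos=19)
DONE. 10 tokens: [NUM, STR, LPAREN, LPAREN, RPAREN, NUM, MINUS, STR, NUM, NUM]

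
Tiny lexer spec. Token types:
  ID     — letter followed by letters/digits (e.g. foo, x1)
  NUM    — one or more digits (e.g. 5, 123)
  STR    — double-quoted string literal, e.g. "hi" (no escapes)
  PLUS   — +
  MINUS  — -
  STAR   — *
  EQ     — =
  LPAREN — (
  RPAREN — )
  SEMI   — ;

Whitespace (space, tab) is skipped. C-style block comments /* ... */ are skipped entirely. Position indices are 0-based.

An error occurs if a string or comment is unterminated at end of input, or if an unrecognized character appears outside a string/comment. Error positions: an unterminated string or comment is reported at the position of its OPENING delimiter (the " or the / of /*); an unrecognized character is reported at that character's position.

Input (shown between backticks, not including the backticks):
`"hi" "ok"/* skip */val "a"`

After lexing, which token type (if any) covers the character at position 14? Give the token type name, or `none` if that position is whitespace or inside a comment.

Answer: none

Derivation:
pos=0: enter STRING mode
pos=0: emit STR "hi" (now at pos=4)
pos=5: enter STRING mode
pos=5: emit STR "ok" (now at pos=9)
pos=9: enter COMMENT mode (saw '/*')
exit COMMENT mode (now at pos=19)
pos=19: emit ID 'val' (now at pos=22)
pos=23: enter STRING mode
pos=23: emit STR "a" (now at pos=26)
DONE. 4 tokens: [STR, STR, ID, STR]
Position 14: char is 'i' -> none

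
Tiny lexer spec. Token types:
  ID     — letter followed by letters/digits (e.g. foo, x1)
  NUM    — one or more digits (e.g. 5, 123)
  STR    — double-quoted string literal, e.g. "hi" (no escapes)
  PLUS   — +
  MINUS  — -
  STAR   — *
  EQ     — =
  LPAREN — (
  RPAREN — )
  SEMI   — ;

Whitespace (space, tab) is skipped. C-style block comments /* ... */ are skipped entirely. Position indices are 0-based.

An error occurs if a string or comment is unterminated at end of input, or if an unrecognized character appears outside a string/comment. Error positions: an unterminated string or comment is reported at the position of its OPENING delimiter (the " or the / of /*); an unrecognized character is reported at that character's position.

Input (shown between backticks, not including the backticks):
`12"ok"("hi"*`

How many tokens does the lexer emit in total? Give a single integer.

Answer: 5

Derivation:
pos=0: emit NUM '12' (now at pos=2)
pos=2: enter STRING mode
pos=2: emit STR "ok" (now at pos=6)
pos=6: emit LPAREN '('
pos=7: enter STRING mode
pos=7: emit STR "hi" (now at pos=11)
pos=11: emit STAR '*'
DONE. 5 tokens: [NUM, STR, LPAREN, STR, STAR]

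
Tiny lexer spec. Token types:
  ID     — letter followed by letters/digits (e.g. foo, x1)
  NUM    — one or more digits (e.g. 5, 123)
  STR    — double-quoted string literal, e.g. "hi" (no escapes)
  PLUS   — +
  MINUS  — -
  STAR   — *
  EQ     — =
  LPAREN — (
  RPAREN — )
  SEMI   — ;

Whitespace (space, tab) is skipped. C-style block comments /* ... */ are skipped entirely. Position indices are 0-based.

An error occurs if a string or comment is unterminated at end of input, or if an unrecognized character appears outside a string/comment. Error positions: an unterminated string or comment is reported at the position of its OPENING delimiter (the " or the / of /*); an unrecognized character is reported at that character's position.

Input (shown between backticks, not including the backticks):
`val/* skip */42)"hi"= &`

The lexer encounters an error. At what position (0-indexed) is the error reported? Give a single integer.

pos=0: emit ID 'val' (now at pos=3)
pos=3: enter COMMENT mode (saw '/*')
exit COMMENT mode (now at pos=13)
pos=13: emit NUM '42' (now at pos=15)
pos=15: emit RPAREN ')'
pos=16: enter STRING mode
pos=16: emit STR "hi" (now at pos=20)
pos=20: emit EQ '='
pos=22: ERROR — unrecognized char '&'

Answer: 22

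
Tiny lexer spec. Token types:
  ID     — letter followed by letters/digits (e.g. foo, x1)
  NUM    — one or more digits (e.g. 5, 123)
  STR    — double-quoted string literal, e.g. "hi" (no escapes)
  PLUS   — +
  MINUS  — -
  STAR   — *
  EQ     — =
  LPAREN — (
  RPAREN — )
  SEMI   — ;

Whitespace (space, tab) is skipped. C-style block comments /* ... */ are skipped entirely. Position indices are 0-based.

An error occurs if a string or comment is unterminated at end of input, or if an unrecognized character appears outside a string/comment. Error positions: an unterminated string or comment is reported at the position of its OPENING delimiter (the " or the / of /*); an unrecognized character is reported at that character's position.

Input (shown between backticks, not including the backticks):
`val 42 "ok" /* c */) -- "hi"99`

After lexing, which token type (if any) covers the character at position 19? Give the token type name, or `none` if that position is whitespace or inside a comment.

Answer: RPAREN

Derivation:
pos=0: emit ID 'val' (now at pos=3)
pos=4: emit NUM '42' (now at pos=6)
pos=7: enter STRING mode
pos=7: emit STR "ok" (now at pos=11)
pos=12: enter COMMENT mode (saw '/*')
exit COMMENT mode (now at pos=19)
pos=19: emit RPAREN ')'
pos=21: emit MINUS '-'
pos=22: emit MINUS '-'
pos=24: enter STRING mode
pos=24: emit STR "hi" (now at pos=28)
pos=28: emit NUM '99' (now at pos=30)
DONE. 8 tokens: [ID, NUM, STR, RPAREN, MINUS, MINUS, STR, NUM]
Position 19: char is ')' -> RPAREN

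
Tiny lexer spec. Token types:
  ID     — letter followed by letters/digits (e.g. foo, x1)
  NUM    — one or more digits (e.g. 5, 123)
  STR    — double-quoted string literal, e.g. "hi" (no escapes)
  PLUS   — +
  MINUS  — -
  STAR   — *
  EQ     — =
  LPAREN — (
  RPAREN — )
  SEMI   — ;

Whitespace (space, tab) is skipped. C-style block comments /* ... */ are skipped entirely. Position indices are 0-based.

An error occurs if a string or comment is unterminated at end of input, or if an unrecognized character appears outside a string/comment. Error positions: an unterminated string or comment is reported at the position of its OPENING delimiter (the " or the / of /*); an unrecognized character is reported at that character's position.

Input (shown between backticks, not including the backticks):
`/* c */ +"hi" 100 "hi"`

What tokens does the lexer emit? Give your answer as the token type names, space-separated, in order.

pos=0: enter COMMENT mode (saw '/*')
exit COMMENT mode (now at pos=7)
pos=8: emit PLUS '+'
pos=9: enter STRING mode
pos=9: emit STR "hi" (now at pos=13)
pos=14: emit NUM '100' (now at pos=17)
pos=18: enter STRING mode
pos=18: emit STR "hi" (now at pos=22)
DONE. 4 tokens: [PLUS, STR, NUM, STR]

Answer: PLUS STR NUM STR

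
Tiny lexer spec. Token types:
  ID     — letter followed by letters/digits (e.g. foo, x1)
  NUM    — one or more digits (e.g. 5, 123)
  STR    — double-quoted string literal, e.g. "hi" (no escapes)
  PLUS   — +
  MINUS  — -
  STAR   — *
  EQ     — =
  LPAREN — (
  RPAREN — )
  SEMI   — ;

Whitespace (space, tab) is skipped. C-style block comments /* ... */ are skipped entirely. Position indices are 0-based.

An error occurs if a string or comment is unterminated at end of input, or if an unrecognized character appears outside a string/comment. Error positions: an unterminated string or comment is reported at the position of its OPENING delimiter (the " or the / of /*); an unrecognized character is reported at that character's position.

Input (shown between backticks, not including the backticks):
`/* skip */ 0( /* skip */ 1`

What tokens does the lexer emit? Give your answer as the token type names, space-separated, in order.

pos=0: enter COMMENT mode (saw '/*')
exit COMMENT mode (now at pos=10)
pos=11: emit NUM '0' (now at pos=12)
pos=12: emit LPAREN '('
pos=14: enter COMMENT mode (saw '/*')
exit COMMENT mode (now at pos=24)
pos=25: emit NUM '1' (now at pos=26)
DONE. 3 tokens: [NUM, LPAREN, NUM]

Answer: NUM LPAREN NUM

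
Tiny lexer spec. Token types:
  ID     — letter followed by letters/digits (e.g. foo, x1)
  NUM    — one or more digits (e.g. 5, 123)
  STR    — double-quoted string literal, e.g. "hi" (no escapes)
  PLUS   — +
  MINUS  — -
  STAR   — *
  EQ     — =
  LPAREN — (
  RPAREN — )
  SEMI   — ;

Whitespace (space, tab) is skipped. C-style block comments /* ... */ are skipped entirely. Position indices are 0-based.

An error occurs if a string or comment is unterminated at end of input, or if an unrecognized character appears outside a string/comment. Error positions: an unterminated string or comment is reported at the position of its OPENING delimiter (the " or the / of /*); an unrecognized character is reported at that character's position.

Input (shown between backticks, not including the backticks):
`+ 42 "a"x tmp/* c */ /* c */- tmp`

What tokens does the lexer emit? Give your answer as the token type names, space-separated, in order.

Answer: PLUS NUM STR ID ID MINUS ID

Derivation:
pos=0: emit PLUS '+'
pos=2: emit NUM '42' (now at pos=4)
pos=5: enter STRING mode
pos=5: emit STR "a" (now at pos=8)
pos=8: emit ID 'x' (now at pos=9)
pos=10: emit ID 'tmp' (now at pos=13)
pos=13: enter COMMENT mode (saw '/*')
exit COMMENT mode (now at pos=20)
pos=21: enter COMMENT mode (saw '/*')
exit COMMENT mode (now at pos=28)
pos=28: emit MINUS '-'
pos=30: emit ID 'tmp' (now at pos=33)
DONE. 7 tokens: [PLUS, NUM, STR, ID, ID, MINUS, ID]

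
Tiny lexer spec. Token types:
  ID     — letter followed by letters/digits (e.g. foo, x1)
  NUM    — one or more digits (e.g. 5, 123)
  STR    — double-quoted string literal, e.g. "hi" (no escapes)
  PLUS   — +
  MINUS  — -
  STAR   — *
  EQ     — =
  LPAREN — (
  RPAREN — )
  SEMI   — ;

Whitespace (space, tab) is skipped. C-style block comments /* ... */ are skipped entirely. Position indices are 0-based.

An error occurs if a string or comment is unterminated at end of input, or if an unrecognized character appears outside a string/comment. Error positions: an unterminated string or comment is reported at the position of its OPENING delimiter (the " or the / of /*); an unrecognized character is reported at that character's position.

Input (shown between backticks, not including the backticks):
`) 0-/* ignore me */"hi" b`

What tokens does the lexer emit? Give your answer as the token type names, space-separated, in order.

pos=0: emit RPAREN ')'
pos=2: emit NUM '0' (now at pos=3)
pos=3: emit MINUS '-'
pos=4: enter COMMENT mode (saw '/*')
exit COMMENT mode (now at pos=19)
pos=19: enter STRING mode
pos=19: emit STR "hi" (now at pos=23)
pos=24: emit ID 'b' (now at pos=25)
DONE. 5 tokens: [RPAREN, NUM, MINUS, STR, ID]

Answer: RPAREN NUM MINUS STR ID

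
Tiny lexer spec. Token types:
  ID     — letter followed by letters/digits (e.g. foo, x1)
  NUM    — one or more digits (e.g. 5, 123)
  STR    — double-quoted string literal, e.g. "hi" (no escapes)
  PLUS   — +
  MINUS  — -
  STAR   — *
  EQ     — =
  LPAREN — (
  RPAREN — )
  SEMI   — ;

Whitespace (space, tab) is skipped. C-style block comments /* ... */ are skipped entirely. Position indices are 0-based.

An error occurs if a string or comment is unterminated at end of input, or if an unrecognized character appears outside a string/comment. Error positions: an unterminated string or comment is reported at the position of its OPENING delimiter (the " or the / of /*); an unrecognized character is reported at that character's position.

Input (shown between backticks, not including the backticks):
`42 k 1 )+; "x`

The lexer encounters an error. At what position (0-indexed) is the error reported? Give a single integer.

pos=0: emit NUM '42' (now at pos=2)
pos=3: emit ID 'k' (now at pos=4)
pos=5: emit NUM '1' (now at pos=6)
pos=7: emit RPAREN ')'
pos=8: emit PLUS '+'
pos=9: emit SEMI ';'
pos=11: enter STRING mode
pos=11: ERROR — unterminated string

Answer: 11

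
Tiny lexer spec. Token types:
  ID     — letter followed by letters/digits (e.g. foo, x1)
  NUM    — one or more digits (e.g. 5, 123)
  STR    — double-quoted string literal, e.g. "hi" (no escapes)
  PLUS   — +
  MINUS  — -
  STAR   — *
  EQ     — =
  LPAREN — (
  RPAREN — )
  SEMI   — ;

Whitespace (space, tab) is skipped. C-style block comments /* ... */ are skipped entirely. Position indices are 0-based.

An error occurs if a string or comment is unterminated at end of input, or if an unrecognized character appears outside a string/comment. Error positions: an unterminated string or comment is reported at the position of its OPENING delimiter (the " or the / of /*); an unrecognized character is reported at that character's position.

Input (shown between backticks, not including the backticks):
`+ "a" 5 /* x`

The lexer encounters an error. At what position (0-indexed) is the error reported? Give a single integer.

pos=0: emit PLUS '+'
pos=2: enter STRING mode
pos=2: emit STR "a" (now at pos=5)
pos=6: emit NUM '5' (now at pos=7)
pos=8: enter COMMENT mode (saw '/*')
pos=8: ERROR — unterminated comment (reached EOF)

Answer: 8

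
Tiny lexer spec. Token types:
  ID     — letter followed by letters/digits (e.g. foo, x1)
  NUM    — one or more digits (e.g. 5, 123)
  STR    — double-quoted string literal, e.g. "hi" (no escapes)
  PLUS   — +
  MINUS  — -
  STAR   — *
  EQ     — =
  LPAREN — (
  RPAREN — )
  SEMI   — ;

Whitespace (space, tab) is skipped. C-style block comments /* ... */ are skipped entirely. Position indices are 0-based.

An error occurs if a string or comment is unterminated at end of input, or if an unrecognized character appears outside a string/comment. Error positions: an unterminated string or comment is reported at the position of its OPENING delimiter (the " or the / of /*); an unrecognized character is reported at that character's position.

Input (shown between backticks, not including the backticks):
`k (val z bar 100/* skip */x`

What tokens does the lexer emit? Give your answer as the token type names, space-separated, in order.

pos=0: emit ID 'k' (now at pos=1)
pos=2: emit LPAREN '('
pos=3: emit ID 'val' (now at pos=6)
pos=7: emit ID 'z' (now at pos=8)
pos=9: emit ID 'bar' (now at pos=12)
pos=13: emit NUM '100' (now at pos=16)
pos=16: enter COMMENT mode (saw '/*')
exit COMMENT mode (now at pos=26)
pos=26: emit ID 'x' (now at pos=27)
DONE. 7 tokens: [ID, LPAREN, ID, ID, ID, NUM, ID]

Answer: ID LPAREN ID ID ID NUM ID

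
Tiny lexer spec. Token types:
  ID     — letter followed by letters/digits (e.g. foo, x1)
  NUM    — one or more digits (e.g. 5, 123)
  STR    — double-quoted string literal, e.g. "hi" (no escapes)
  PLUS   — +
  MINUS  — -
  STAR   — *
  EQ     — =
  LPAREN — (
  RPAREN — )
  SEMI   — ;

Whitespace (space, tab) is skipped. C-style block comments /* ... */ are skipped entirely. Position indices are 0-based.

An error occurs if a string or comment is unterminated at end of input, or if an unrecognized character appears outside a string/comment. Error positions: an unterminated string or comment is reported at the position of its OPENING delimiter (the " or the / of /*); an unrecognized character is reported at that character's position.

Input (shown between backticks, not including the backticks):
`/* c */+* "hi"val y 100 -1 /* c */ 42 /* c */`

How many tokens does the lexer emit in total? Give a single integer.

Answer: 9

Derivation:
pos=0: enter COMMENT mode (saw '/*')
exit COMMENT mode (now at pos=7)
pos=7: emit PLUS '+'
pos=8: emit STAR '*'
pos=10: enter STRING mode
pos=10: emit STR "hi" (now at pos=14)
pos=14: emit ID 'val' (now at pos=17)
pos=18: emit ID 'y' (now at pos=19)
pos=20: emit NUM '100' (now at pos=23)
pos=24: emit MINUS '-'
pos=25: emit NUM '1' (now at pos=26)
pos=27: enter COMMENT mode (saw '/*')
exit COMMENT mode (now at pos=34)
pos=35: emit NUM '42' (now at pos=37)
pos=38: enter COMMENT mode (saw '/*')
exit COMMENT mode (now at pos=45)
DONE. 9 tokens: [PLUS, STAR, STR, ID, ID, NUM, MINUS, NUM, NUM]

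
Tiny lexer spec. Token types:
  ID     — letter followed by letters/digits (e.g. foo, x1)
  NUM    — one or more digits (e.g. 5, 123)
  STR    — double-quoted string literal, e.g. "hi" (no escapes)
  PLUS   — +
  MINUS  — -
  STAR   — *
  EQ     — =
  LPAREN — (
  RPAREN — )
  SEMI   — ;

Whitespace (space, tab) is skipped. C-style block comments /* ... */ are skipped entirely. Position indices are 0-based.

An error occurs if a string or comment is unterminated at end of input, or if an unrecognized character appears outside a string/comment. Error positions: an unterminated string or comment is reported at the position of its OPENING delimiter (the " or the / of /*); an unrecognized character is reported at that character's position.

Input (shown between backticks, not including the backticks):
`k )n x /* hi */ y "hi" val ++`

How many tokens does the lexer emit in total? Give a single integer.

pos=0: emit ID 'k' (now at pos=1)
pos=2: emit RPAREN ')'
pos=3: emit ID 'n' (now at pos=4)
pos=5: emit ID 'x' (now at pos=6)
pos=7: enter COMMENT mode (saw '/*')
exit COMMENT mode (now at pos=15)
pos=16: emit ID 'y' (now at pos=17)
pos=18: enter STRING mode
pos=18: emit STR "hi" (now at pos=22)
pos=23: emit ID 'val' (now at pos=26)
pos=27: emit PLUS '+'
pos=28: emit PLUS '+'
DONE. 9 tokens: [ID, RPAREN, ID, ID, ID, STR, ID, PLUS, PLUS]

Answer: 9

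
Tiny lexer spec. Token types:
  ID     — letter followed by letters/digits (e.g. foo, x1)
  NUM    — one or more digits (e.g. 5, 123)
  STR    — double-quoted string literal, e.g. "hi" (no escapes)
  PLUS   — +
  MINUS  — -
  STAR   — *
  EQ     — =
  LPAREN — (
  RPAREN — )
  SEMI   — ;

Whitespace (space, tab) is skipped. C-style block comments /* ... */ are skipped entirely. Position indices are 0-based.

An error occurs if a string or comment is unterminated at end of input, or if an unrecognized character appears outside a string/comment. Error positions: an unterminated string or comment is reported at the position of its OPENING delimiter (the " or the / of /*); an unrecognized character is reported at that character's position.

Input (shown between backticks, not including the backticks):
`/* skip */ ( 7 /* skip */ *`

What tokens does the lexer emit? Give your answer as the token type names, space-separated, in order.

Answer: LPAREN NUM STAR

Derivation:
pos=0: enter COMMENT mode (saw '/*')
exit COMMENT mode (now at pos=10)
pos=11: emit LPAREN '('
pos=13: emit NUM '7' (now at pos=14)
pos=15: enter COMMENT mode (saw '/*')
exit COMMENT mode (now at pos=25)
pos=26: emit STAR '*'
DONE. 3 tokens: [LPAREN, NUM, STAR]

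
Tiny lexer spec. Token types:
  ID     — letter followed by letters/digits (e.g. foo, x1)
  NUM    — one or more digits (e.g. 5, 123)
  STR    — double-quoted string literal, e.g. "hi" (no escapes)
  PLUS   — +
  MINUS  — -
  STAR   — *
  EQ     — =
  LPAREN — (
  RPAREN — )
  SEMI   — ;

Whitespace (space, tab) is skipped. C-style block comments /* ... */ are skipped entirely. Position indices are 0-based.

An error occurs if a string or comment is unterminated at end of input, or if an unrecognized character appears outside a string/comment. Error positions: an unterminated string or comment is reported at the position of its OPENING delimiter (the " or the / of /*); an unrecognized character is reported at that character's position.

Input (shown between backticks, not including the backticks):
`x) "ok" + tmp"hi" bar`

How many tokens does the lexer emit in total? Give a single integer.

Answer: 7

Derivation:
pos=0: emit ID 'x' (now at pos=1)
pos=1: emit RPAREN ')'
pos=3: enter STRING mode
pos=3: emit STR "ok" (now at pos=7)
pos=8: emit PLUS '+'
pos=10: emit ID 'tmp' (now at pos=13)
pos=13: enter STRING mode
pos=13: emit STR "hi" (now at pos=17)
pos=18: emit ID 'bar' (now at pos=21)
DONE. 7 tokens: [ID, RPAREN, STR, PLUS, ID, STR, ID]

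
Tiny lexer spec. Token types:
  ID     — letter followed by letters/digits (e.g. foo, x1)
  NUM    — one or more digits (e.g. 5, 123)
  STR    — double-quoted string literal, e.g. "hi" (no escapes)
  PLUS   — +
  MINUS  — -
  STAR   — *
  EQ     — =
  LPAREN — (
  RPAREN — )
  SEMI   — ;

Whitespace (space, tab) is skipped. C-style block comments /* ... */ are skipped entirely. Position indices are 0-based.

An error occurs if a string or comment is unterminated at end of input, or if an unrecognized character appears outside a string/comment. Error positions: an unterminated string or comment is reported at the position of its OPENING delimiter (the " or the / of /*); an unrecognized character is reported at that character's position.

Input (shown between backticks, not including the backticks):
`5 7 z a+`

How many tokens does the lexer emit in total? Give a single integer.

pos=0: emit NUM '5' (now at pos=1)
pos=2: emit NUM '7' (now at pos=3)
pos=4: emit ID 'z' (now at pos=5)
pos=6: emit ID 'a' (now at pos=7)
pos=7: emit PLUS '+'
DONE. 5 tokens: [NUM, NUM, ID, ID, PLUS]

Answer: 5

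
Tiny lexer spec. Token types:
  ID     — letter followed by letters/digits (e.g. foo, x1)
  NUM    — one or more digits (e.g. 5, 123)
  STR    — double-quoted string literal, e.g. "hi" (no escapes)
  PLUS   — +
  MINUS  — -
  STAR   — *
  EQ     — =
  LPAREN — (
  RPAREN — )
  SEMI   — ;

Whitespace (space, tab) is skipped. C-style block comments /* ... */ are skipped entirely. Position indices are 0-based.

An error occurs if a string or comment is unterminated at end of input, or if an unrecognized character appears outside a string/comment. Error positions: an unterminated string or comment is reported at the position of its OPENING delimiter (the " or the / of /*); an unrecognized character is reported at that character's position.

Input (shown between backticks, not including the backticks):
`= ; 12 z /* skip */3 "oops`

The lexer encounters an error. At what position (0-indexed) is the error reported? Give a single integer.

pos=0: emit EQ '='
pos=2: emit SEMI ';'
pos=4: emit NUM '12' (now at pos=6)
pos=7: emit ID 'z' (now at pos=8)
pos=9: enter COMMENT mode (saw '/*')
exit COMMENT mode (now at pos=19)
pos=19: emit NUM '3' (now at pos=20)
pos=21: enter STRING mode
pos=21: ERROR — unterminated string

Answer: 21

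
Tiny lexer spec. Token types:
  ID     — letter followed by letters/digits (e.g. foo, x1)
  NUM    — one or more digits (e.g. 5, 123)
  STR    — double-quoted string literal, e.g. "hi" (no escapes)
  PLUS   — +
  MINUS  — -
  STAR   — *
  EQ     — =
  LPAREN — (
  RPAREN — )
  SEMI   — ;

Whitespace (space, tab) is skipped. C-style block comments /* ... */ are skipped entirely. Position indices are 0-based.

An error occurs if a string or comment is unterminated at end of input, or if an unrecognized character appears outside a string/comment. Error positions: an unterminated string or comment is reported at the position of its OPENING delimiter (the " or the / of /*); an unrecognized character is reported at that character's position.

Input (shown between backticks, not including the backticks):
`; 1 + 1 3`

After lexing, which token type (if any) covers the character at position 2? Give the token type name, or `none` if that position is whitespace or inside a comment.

pos=0: emit SEMI ';'
pos=2: emit NUM '1' (now at pos=3)
pos=4: emit PLUS '+'
pos=6: emit NUM '1' (now at pos=7)
pos=8: emit NUM '3' (now at pos=9)
DONE. 5 tokens: [SEMI, NUM, PLUS, NUM, NUM]
Position 2: char is '1' -> NUM

Answer: NUM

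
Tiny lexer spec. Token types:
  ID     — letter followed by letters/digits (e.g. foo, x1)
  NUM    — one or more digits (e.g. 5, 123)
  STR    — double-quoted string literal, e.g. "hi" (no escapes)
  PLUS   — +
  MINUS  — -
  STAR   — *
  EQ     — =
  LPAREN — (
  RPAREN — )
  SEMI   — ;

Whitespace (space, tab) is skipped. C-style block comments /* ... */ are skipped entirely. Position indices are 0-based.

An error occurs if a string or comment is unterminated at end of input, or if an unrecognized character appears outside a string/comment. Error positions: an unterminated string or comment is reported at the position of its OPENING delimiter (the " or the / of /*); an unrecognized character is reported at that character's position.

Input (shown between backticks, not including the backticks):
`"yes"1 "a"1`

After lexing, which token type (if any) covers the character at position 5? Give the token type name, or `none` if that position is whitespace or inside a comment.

pos=0: enter STRING mode
pos=0: emit STR "yes" (now at pos=5)
pos=5: emit NUM '1' (now at pos=6)
pos=7: enter STRING mode
pos=7: emit STR "a" (now at pos=10)
pos=10: emit NUM '1' (now at pos=11)
DONE. 4 tokens: [STR, NUM, STR, NUM]
Position 5: char is '1' -> NUM

Answer: NUM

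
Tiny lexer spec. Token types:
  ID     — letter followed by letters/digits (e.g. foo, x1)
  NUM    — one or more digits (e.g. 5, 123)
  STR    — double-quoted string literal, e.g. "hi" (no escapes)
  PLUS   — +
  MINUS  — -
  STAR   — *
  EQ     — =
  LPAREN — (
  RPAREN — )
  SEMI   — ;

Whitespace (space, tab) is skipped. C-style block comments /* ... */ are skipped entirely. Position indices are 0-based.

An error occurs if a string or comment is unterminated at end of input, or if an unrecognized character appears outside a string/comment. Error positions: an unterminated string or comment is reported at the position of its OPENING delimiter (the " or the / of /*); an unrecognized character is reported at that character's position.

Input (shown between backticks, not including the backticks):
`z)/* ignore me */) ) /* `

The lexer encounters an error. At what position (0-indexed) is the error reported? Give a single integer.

pos=0: emit ID 'z' (now at pos=1)
pos=1: emit RPAREN ')'
pos=2: enter COMMENT mode (saw '/*')
exit COMMENT mode (now at pos=17)
pos=17: emit RPAREN ')'
pos=19: emit RPAREN ')'
pos=21: enter COMMENT mode (saw '/*')
pos=21: ERROR — unterminated comment (reached EOF)

Answer: 21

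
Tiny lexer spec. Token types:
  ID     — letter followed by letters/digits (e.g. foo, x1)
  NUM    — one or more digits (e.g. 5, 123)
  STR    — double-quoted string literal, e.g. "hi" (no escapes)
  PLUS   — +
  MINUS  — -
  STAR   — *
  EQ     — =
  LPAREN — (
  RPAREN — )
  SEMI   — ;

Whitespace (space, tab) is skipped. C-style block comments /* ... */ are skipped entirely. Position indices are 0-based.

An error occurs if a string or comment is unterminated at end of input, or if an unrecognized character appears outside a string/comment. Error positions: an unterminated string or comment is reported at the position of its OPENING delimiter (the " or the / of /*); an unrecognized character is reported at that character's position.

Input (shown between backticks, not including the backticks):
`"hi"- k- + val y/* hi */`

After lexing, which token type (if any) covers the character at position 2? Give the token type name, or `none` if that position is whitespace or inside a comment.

pos=0: enter STRING mode
pos=0: emit STR "hi" (now at pos=4)
pos=4: emit MINUS '-'
pos=6: emit ID 'k' (now at pos=7)
pos=7: emit MINUS '-'
pos=9: emit PLUS '+'
pos=11: emit ID 'val' (now at pos=14)
pos=15: emit ID 'y' (now at pos=16)
pos=16: enter COMMENT mode (saw '/*')
exit COMMENT mode (now at pos=24)
DONE. 7 tokens: [STR, MINUS, ID, MINUS, PLUS, ID, ID]
Position 2: char is 'i' -> STR

Answer: STR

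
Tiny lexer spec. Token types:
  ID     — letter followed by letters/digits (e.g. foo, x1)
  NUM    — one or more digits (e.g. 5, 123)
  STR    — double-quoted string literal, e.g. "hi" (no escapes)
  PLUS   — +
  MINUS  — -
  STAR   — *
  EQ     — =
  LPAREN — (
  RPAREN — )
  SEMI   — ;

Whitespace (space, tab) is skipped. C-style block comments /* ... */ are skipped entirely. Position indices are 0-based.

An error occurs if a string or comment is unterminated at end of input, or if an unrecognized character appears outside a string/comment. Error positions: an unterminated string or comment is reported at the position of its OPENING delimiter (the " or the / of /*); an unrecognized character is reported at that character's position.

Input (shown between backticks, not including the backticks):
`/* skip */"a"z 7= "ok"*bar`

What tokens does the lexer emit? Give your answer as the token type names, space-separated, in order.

Answer: STR ID NUM EQ STR STAR ID

Derivation:
pos=0: enter COMMENT mode (saw '/*')
exit COMMENT mode (now at pos=10)
pos=10: enter STRING mode
pos=10: emit STR "a" (now at pos=13)
pos=13: emit ID 'z' (now at pos=14)
pos=15: emit NUM '7' (now at pos=16)
pos=16: emit EQ '='
pos=18: enter STRING mode
pos=18: emit STR "ok" (now at pos=22)
pos=22: emit STAR '*'
pos=23: emit ID 'bar' (now at pos=26)
DONE. 7 tokens: [STR, ID, NUM, EQ, STR, STAR, ID]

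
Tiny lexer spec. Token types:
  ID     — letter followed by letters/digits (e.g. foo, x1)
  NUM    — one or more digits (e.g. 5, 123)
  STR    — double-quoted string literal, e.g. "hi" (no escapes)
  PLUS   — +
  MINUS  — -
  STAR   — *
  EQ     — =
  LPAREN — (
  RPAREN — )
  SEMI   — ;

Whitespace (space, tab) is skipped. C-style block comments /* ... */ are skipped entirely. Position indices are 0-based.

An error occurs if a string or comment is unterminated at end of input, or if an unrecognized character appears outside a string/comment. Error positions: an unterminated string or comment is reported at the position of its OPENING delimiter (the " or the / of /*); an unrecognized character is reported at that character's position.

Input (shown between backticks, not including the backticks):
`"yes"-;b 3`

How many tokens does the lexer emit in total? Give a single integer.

pos=0: enter STRING mode
pos=0: emit STR "yes" (now at pos=5)
pos=5: emit MINUS '-'
pos=6: emit SEMI ';'
pos=7: emit ID 'b' (now at pos=8)
pos=9: emit NUM '3' (now at pos=10)
DONE. 5 tokens: [STR, MINUS, SEMI, ID, NUM]

Answer: 5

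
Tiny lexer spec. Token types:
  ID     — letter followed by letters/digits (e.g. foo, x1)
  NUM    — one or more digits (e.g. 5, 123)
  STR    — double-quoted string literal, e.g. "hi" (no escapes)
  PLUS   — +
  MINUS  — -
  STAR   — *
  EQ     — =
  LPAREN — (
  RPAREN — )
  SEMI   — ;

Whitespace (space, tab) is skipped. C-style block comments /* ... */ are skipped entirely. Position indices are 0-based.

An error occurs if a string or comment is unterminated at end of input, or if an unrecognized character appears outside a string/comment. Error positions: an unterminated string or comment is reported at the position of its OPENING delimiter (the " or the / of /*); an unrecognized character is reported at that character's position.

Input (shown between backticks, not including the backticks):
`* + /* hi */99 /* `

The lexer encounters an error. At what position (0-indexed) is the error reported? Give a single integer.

Answer: 15

Derivation:
pos=0: emit STAR '*'
pos=2: emit PLUS '+'
pos=4: enter COMMENT mode (saw '/*')
exit COMMENT mode (now at pos=12)
pos=12: emit NUM '99' (now at pos=14)
pos=15: enter COMMENT mode (saw '/*')
pos=15: ERROR — unterminated comment (reached EOF)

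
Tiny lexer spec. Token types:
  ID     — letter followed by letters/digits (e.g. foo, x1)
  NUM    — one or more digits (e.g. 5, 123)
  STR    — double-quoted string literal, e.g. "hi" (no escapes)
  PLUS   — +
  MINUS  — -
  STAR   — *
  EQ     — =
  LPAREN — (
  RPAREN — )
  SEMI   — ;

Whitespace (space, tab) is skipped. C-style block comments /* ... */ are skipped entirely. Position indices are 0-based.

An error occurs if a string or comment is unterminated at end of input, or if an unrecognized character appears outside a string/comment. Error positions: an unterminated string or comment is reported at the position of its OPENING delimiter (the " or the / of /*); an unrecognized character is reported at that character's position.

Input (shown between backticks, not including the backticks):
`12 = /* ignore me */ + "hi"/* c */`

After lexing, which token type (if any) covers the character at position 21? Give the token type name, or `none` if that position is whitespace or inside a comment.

Answer: PLUS

Derivation:
pos=0: emit NUM '12' (now at pos=2)
pos=3: emit EQ '='
pos=5: enter COMMENT mode (saw '/*')
exit COMMENT mode (now at pos=20)
pos=21: emit PLUS '+'
pos=23: enter STRING mode
pos=23: emit STR "hi" (now at pos=27)
pos=27: enter COMMENT mode (saw '/*')
exit COMMENT mode (now at pos=34)
DONE. 4 tokens: [NUM, EQ, PLUS, STR]
Position 21: char is '+' -> PLUS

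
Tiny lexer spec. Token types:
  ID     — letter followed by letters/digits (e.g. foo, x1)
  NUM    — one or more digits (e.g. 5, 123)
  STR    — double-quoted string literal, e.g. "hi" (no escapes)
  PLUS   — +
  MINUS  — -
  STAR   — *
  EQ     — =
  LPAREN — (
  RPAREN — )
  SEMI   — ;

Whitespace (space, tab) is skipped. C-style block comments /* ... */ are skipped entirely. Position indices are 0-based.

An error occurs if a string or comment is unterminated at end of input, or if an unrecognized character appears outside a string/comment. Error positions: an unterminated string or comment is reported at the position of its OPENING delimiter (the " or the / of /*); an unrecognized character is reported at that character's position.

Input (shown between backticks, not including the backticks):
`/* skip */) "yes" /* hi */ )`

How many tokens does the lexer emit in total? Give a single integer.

pos=0: enter COMMENT mode (saw '/*')
exit COMMENT mode (now at pos=10)
pos=10: emit RPAREN ')'
pos=12: enter STRING mode
pos=12: emit STR "yes" (now at pos=17)
pos=18: enter COMMENT mode (saw '/*')
exit COMMENT mode (now at pos=26)
pos=27: emit RPAREN ')'
DONE. 3 tokens: [RPAREN, STR, RPAREN]

Answer: 3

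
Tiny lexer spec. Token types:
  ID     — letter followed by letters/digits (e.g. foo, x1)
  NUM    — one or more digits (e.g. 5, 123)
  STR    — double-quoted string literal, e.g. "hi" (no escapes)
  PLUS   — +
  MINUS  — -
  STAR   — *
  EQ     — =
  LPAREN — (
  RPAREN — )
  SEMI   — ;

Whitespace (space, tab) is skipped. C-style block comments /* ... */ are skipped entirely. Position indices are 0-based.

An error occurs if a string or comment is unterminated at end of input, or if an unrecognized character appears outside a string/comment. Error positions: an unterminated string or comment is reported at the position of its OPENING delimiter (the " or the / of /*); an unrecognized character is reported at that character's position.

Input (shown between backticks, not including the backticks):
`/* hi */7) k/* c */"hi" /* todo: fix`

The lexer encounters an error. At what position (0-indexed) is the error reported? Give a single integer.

pos=0: enter COMMENT mode (saw '/*')
exit COMMENT mode (now at pos=8)
pos=8: emit NUM '7' (now at pos=9)
pos=9: emit RPAREN ')'
pos=11: emit ID 'k' (now at pos=12)
pos=12: enter COMMENT mode (saw '/*')
exit COMMENT mode (now at pos=19)
pos=19: enter STRING mode
pos=19: emit STR "hi" (now at pos=23)
pos=24: enter COMMENT mode (saw '/*')
pos=24: ERROR — unterminated comment (reached EOF)

Answer: 24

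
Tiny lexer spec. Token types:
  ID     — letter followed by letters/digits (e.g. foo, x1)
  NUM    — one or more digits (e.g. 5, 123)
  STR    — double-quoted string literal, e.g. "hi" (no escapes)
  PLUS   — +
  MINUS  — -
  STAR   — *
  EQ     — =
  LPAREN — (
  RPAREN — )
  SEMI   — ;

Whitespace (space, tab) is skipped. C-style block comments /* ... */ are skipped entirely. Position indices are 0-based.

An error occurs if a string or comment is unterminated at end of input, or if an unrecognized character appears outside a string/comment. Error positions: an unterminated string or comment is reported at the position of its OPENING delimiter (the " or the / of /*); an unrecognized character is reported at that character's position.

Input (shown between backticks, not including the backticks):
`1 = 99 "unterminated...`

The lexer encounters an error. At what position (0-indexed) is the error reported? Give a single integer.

pos=0: emit NUM '1' (now at pos=1)
pos=2: emit EQ '='
pos=4: emit NUM '99' (now at pos=6)
pos=7: enter STRING mode
pos=7: ERROR — unterminated string

Answer: 7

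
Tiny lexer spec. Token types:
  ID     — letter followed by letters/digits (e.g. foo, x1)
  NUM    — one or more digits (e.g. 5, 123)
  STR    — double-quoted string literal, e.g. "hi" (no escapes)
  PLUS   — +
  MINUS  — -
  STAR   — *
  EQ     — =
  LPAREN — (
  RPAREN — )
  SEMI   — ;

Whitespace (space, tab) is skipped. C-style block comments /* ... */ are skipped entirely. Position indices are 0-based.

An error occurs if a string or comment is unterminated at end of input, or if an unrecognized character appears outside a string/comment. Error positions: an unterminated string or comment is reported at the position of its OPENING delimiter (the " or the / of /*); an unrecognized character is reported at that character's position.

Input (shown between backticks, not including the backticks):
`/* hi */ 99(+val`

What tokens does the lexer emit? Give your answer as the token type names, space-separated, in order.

Answer: NUM LPAREN PLUS ID

Derivation:
pos=0: enter COMMENT mode (saw '/*')
exit COMMENT mode (now at pos=8)
pos=9: emit NUM '99' (now at pos=11)
pos=11: emit LPAREN '('
pos=12: emit PLUS '+'
pos=13: emit ID 'val' (now at pos=16)
DONE. 4 tokens: [NUM, LPAREN, PLUS, ID]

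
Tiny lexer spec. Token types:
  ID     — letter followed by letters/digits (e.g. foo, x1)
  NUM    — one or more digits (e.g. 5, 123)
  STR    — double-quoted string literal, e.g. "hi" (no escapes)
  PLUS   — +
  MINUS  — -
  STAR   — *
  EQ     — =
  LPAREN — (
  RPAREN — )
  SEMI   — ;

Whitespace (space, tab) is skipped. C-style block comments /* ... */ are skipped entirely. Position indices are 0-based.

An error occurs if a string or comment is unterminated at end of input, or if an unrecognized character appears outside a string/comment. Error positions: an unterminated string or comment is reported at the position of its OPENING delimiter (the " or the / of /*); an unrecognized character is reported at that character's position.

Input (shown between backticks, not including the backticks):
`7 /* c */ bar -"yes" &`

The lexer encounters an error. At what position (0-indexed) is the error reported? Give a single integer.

Answer: 21

Derivation:
pos=0: emit NUM '7' (now at pos=1)
pos=2: enter COMMENT mode (saw '/*')
exit COMMENT mode (now at pos=9)
pos=10: emit ID 'bar' (now at pos=13)
pos=14: emit MINUS '-'
pos=15: enter STRING mode
pos=15: emit STR "yes" (now at pos=20)
pos=21: ERROR — unrecognized char '&'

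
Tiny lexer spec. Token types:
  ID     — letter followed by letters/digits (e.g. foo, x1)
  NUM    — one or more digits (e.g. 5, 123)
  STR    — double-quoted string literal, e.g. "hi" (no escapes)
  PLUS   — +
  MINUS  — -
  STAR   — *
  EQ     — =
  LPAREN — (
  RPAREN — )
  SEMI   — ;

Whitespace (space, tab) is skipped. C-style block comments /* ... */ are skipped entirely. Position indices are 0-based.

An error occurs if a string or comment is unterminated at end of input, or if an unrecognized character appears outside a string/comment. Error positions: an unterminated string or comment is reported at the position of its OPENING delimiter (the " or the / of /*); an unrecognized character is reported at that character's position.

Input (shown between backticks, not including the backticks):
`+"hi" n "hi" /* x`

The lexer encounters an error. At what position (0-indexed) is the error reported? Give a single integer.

pos=0: emit PLUS '+'
pos=1: enter STRING mode
pos=1: emit STR "hi" (now at pos=5)
pos=6: emit ID 'n' (now at pos=7)
pos=8: enter STRING mode
pos=8: emit STR "hi" (now at pos=12)
pos=13: enter COMMENT mode (saw '/*')
pos=13: ERROR — unterminated comment (reached EOF)

Answer: 13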